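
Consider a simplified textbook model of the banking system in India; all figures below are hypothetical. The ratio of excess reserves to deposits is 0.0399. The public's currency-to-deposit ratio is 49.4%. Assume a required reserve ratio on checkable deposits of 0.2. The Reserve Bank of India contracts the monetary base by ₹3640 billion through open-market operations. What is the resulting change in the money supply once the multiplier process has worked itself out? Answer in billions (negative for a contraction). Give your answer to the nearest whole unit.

-7410 billion

The money multiplier is m = (1 + c) / (rr + e + c) = (1 + 0.494) / (0.2 + 0.0399 + 0.494) ≈ 2.03570.
The sale removes 3640 billion of base, so ΔM = m × ΔMB = 2.03570 × (−3640) = -7409.948 billion.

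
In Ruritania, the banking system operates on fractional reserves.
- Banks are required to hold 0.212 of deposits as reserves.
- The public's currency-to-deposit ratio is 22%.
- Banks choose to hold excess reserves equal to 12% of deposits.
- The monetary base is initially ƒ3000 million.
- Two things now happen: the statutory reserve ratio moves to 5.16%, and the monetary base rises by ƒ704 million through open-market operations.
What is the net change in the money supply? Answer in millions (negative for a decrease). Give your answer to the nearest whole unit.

Before: m₁ = (1 + 0.22) / (0.212 + 0.12 + 0.22) ≈ 2.21014, MB₁ = 3000, so M₁ = 2.21014 × 3000 = 6630.42 million.
After: m₂ = (1 + 0.22) / (0.0516 + 0.12 + 0.22) ≈ 3.11542, MB₂ = 3000 + 704 = 3704, so M₂ = 3.11542 × 3704 ≈ 11539.5157 million.
ΔM = M₂ − M₁ = 11539.5157 − 6630.42 = 4909.0957 million.

ƒ4909 million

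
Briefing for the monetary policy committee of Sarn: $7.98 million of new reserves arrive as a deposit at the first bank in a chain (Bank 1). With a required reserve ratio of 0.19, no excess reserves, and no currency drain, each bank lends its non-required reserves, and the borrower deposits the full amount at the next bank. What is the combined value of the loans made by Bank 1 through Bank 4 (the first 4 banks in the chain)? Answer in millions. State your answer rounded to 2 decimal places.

$19.38 million

Bank i lends (1 − rr)^i of the original deposit: Bank 1 lends 7.98·0.8100 = 6.4638, Bank 2 lends 7.98·0.8100² ≈ 5.2357, and so on.
Summing a geometric series: total = 7.98·[0.8100·(1 − 0.8100^4) / (1 − 0.8100)] ≈ 19.3755 million.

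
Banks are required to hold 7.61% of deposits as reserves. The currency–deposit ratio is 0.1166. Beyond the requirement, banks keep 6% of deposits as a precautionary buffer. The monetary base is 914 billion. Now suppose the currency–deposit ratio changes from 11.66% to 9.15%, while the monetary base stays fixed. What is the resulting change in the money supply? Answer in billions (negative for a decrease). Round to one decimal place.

Initially m₁ = (1 + 0.1166) / (0.0761 + 0.06 + 0.1166) ≈ 4.41868, so M₁ = 4.41868 × 914 ≈ 4038.6735 billion.
After the change m₂ = (1 + 0.0915) / (0.0761 + 0.06 + 0.0915) ≈ 4.79569, so M₂ = 4.79569 × 914 ≈ 4383.2607 billion.
ΔM = M₂ − M₁ = 4383.2607 − 4038.6735 = 344.5872 billion.

344.6 billion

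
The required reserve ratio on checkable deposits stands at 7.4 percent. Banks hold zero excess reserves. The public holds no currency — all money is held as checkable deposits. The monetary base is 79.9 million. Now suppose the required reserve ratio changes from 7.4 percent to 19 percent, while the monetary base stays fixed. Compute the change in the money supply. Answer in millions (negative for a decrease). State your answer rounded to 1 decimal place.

Initially m₁ = 1 / (0.074) ≈ 13.5135, so M₁ = 13.5135 × 79.9 ≈ 1079.7287 million.
After the change m₂ = 1 / (0.19) ≈ 5.2632, so M₂ = 5.2632 × 79.9 ≈ 420.5297 million.
ΔM = M₂ − M₁ = 420.5297 − 1079.7287 = -659.199 million.

-659.2 million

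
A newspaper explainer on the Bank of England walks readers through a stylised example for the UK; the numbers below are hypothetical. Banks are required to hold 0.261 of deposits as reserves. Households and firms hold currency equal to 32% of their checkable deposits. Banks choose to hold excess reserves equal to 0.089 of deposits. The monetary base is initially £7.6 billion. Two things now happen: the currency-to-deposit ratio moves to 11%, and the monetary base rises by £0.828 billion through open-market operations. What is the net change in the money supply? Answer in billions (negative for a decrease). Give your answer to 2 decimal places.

£5.36 billion

Before: m₁ = (1 + 0.32) / (0.261 + 0.089 + 0.32) ≈ 1.9701, MB₁ = 7.6, so M₁ = 1.9701 × 7.6 ≈ 14.9728 billion.
After: m₂ = (1 + 0.11) / (0.261 + 0.089 + 0.11) ≈ 2.4130, MB₂ = 7.6 + 0.828 = 8.428, so M₂ = 2.4130 × 8.428 ≈ 20.3368 billion.
ΔM = M₂ − M₁ = 20.3368 − 14.9728 = 5.364 billion.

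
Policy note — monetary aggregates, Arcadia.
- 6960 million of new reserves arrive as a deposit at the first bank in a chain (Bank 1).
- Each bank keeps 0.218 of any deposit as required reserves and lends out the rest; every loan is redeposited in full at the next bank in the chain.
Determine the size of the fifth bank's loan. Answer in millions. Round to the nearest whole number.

2035 million

Each bank lends a fraction (1 − rr) = 0.7820 of the deposit it receives, so Bank 5 receives 6960·0.7820^4 and lends 6960·0.7820^5 ≈ 2035.3683 million.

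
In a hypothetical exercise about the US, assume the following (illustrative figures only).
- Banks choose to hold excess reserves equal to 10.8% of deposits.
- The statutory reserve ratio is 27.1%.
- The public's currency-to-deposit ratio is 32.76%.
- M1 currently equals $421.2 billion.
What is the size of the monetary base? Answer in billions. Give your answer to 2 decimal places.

The money multiplier is m = (1 + c) / (rr + e + c) = (1 + 0.3276) / (0.271 + 0.108 + 0.3276) ≈ 1.878856.
MB = M / m = 421.2 / 1.878856 ≈ 224.179 billion.

$224.18 billion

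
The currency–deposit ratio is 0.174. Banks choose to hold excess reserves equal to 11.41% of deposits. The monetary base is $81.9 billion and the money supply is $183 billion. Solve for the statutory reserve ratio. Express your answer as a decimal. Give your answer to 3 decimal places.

Using m = M/MB = 183/81.9 ≈ 2.234432. Since m = (1 + c)/(c + rr + e), the denominator satisfies c + rr + e = (1 + c)/m = (1 + 0.174) / 2.234432 ≈ 0.525413.
With c = 0.174 and e = 0.1141, the statutory reserve ratio is 0.525413 − 0.174 − 0.1141 = 0.237313.

0.237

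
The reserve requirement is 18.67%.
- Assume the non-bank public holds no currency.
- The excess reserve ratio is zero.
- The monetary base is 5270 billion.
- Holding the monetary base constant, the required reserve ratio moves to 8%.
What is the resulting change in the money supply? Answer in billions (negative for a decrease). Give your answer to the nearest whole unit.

Initially m₁ = 1 / (0.1867) ≈ 5.35619, so M₁ = 5.35619 × 5270 = 28227.1213 billion.
After the change m₂ = 1 / (0.08) = 12.5, so M₂ = 12.5 × 5270 = 65875 billion.
ΔM = M₂ − M₁ = 65875 − 28227.1213 = 37647.8787 billion.

37648 billion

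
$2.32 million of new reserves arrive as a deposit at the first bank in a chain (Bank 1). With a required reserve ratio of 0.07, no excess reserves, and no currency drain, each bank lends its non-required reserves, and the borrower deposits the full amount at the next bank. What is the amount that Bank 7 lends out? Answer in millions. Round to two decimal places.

$1.40 million

Each bank lends a fraction (1 − rr) = 0.9300 of the deposit it receives, so Bank 7 receives 2.32·0.9300^6 and lends 2.32·0.9300^7 ≈ 1.3959 million.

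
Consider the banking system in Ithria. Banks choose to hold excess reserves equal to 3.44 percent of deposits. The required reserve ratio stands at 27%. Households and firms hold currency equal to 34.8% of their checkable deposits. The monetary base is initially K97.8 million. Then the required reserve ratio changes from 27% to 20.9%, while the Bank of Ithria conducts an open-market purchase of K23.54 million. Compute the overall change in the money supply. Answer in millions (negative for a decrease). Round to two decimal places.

Before: m₁ = (1 + 0.348) / (0.27 + 0.0344 + 0.348) ≈ 2.066217, MB₁ = 97.8, so M₁ = 2.066217 × 97.8 ≈ 202.076 million.
After: m₂ = (1 + 0.348) / (0.209 + 0.0344 + 0.348) ≈ 2.279337, MB₂ = 97.8 + 23.54 = 121.34, so M₂ = 2.279337 × 121.34 ≈ 276.5748 million.
ΔM = M₂ − M₁ = 276.5748 − 202.076 = 74.4988 million.

K74.50 million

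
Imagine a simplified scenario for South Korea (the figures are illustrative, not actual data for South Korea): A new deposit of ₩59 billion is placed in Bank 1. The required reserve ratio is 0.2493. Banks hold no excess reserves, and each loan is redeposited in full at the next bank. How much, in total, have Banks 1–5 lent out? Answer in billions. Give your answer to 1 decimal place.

₩135.3 billion

Bank i lends (1 − rr)^i of the original deposit: Bank 1 lends 59·0.7507 = 44.2913, Bank 2 lends 59·0.7507² ≈ 33.2495, and so on.
Summing a geometric series: total = 59·[0.7507·(1 − 0.7507^5) / (1 − 0.7507)] ≈ 135.3054 billion.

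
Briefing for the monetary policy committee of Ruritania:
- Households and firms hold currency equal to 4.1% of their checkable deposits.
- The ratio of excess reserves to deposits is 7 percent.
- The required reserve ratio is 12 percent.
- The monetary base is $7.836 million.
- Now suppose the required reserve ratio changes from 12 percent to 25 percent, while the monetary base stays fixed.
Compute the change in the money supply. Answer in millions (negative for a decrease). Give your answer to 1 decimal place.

Initially m₁ = (1 + 0.041) / (0.12 + 0.07 + 0.041) ≈ 4.5065, so M₁ = 4.5065 × 7.836 ≈ 35.3129 million.
After the change m₂ = (1 + 0.041) / (0.25 + 0.07 + 0.041) ≈ 2.8837, so M₂ = 2.8837 × 7.836 ≈ 22.5967 million.
ΔM = M₂ − M₁ = 22.5967 − 35.3129 = -12.7162 million.

-12.7 million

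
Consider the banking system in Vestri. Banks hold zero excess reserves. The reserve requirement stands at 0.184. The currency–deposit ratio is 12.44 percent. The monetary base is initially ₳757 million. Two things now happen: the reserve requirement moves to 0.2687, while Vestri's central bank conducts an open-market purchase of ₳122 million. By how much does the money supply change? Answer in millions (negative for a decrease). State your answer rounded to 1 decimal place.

Before: m₁ = (1 + 0.1244) / (0.184 + 0.1244) ≈ 3.64591, MB₁ = 757, so M₁ = 3.64591 × 757 ≈ 2759.9539 million.
After: m₂ = (1 + 0.1244) / (0.2687 + 0.1244) ≈ 2.86034, MB₂ = 757 + 122 = 879, so M₂ = 2.86034 × 879 ≈ 2514.2389 million.
ΔM = M₂ − M₁ = 2514.2389 − 2759.9539 = -245.715 million.

-245.7 million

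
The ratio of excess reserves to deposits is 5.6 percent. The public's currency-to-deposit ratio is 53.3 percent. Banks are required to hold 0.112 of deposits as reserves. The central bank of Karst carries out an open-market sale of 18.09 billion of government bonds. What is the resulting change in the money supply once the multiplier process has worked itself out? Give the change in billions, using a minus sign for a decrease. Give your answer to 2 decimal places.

The money multiplier is m = (1 + c) / (rr + e + c) = (1 + 0.533) / (0.112 + 0.056 + 0.533) ≈ 2.18688.
The sale removes 18.09 billion of base, so ΔM = m × ΔMB = 2.18688 × (−18.09) ≈ -39.5607 billion.

-39.56 billion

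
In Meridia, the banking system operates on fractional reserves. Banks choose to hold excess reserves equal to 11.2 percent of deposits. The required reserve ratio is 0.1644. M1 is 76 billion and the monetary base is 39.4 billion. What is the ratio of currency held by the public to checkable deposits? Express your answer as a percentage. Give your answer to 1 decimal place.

50.3%

Using m = M/MB = 76/39.4 ≈ 1.928934. From m = (1 + c)/(c + rr + e), rearranging gives 1 + c = m·(c + rr + e), so c·(1 − m) = m·(rr + e) − 1.
Hence c = [m·(rr + e) − 1]/(1 − m) = [1.928934 × (0.1644 + 0.112) − 1] / (1 − 1.928934) ≈ 0.502557.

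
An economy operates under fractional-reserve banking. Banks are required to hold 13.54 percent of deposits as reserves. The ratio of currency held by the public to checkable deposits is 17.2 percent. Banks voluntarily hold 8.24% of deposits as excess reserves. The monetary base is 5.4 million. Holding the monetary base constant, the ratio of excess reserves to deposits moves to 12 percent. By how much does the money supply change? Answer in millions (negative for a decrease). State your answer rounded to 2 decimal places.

Initially m₁ = (1 + 0.172) / (0.1354 + 0.0824 + 0.172) ≈ 3.0067, so M₁ = 3.0067 × 5.4 ≈ 16.2362 million.
After the change m₂ = (1 + 0.172) / (0.1354 + 0.12 + 0.172) ≈ 2.7422, so M₂ = 2.7422 × 5.4 ≈ 14.8079 million.
ΔM = M₂ − M₁ = 14.8079 − 16.2362 = -1.4283 million.

-1.43 million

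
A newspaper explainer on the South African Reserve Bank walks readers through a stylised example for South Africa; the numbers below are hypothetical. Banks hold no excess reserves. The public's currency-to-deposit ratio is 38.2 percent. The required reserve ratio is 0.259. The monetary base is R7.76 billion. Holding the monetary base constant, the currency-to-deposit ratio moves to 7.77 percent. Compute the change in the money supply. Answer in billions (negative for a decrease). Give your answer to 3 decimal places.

Initially m₁ = (1 + 0.382) / (0.259 + 0.382) ≈ 2.15601, so M₁ = 2.15601 × 7.76 ≈ 16.7306 billion.
After the change m₂ = (1 + 0.0777) / (0.259 + 0.0777) ≈ 3.20077, so M₂ = 3.20077 × 7.76 ≈ 24.838 billion.
ΔM = M₂ − M₁ = 24.838 − 16.7306 = 8.1074 billion.

R8.107 billion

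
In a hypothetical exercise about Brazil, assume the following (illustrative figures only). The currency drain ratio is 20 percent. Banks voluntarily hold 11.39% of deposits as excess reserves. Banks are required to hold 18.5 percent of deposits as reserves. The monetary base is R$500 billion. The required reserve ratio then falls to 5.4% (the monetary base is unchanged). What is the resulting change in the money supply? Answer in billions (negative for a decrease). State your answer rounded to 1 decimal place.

R$428.2 billion

Initially m₁ = (1 + 0.2) / (0.185 + 0.1139 + 0.2) ≈ 2.40529, so M₁ = 2.40529 × 500 = 1202.645 billion.
After the change m₂ = (1 + 0.2) / (0.054 + 0.1139 + 0.2) ≈ 3.26176, so M₂ = 3.26176 × 500 = 1630.88 billion.
ΔM = M₂ − M₁ = 1630.88 − 1202.645 = 428.235 billion.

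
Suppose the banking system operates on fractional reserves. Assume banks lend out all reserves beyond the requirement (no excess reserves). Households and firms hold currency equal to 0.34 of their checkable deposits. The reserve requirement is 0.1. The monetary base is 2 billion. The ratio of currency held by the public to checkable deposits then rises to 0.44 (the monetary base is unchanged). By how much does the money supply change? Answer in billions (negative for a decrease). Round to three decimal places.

-0.758 billion

Initially m₁ = (1 + 0.34) / (0.1 + 0.34) ≈ 3.04545, so M₁ = 3.04545 × 2 = 6.0909 billion.
After the change m₂ = (1 + 0.44) / (0.1 + 0.44) ≈ 2.66667, so M₂ = 2.66667 × 2 ≈ 5.3333 billion.
ΔM = M₂ − M₁ = 5.3333 − 6.0909 = -0.7576 billion.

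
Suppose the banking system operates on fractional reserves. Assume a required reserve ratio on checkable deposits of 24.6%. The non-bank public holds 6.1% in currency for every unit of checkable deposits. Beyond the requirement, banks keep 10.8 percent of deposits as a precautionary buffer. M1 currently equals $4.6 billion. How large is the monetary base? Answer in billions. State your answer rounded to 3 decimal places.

$1.799 billion

The money multiplier is m = (1 + c) / (rr + e + c) = (1 + 0.061) / (0.246 + 0.108 + 0.061) ≈ 2.55663.
MB = M / m = 4.6 / 2.55663 ≈ 1.7992 billion.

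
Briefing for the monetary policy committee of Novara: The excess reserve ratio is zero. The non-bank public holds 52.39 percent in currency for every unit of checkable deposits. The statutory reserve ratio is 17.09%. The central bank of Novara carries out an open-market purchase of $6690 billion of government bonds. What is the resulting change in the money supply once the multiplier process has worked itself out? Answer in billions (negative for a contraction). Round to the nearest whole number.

$14673 billion

The money multiplier is m = (1 + c) / (rr + c) = (1 + 0.5239) / (0.1709 + 0.5239) ≈ 2.19329.
The purchase adds 6690 billion of base, so ΔM = m × ΔMB = 2.19329 × (+6690) = 14673.1101 billion.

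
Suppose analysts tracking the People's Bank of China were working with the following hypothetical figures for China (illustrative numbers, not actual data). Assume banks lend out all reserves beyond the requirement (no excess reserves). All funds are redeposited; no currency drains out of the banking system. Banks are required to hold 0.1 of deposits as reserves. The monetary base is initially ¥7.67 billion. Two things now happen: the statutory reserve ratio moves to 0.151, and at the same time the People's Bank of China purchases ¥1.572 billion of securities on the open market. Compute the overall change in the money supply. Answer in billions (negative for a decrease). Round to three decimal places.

-15.495 billion

Before: m₁ = 1 / (0.1) = 10, MB₁ = 7.67, so M₁ = 10 × 7.67 = 76.7 billion.
After: m₂ = 1 / (0.151) ≈ 6.62252, MB₂ = 7.67 + 1.572 = 9.242, so M₂ = 6.62252 × 9.242 ≈ 61.2053 billion.
ΔM = M₂ − M₁ = 61.2053 − 76.7 = -15.4947 billion.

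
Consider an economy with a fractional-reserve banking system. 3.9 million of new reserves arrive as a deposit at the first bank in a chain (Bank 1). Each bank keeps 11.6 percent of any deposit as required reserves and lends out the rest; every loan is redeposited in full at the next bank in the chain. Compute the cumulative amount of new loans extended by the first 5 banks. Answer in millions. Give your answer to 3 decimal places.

13.676 million

Bank i lends (1 − rr)^i of the original deposit: Bank 1 lends 3.9·0.8840 = 3.4476, Bank 2 lends 3.9·0.8840² ≈ 3.0477, and so on.
Summing a geometric series: total = 3.9·[0.8840·(1 − 0.8840^5) / (1 − 0.8840)] ≈ 13.6764 million.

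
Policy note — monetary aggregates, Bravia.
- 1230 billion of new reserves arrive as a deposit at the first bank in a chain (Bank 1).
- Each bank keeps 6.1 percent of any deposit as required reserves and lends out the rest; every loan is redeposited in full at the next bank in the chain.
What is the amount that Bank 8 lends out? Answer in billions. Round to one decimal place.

743.4 billion

Each bank lends a fraction (1 − rr) = 0.9390 of the deposit it receives, so Bank 8 receives 1230·0.9390^7 and lends 1230·0.9390^8 ≈ 743.4125 billion.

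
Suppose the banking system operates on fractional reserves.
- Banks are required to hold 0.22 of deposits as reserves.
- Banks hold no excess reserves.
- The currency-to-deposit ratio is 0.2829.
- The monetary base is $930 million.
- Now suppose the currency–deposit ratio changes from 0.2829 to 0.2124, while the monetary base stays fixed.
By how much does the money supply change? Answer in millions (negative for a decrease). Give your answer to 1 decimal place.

$235.2 million

Initially m₁ = (1 + 0.2829) / (0.22 + 0.2829) ≈ 2.55100, so M₁ = 2.55100 × 930 = 2372.43 million.
After the change m₂ = (1 + 0.2124) / (0.22 + 0.2124) ≈ 2.80389, so M₂ = 2.80389 × 930 = 2607.6177 million.
ΔM = M₂ − M₁ = 2607.6177 − 2372.43 = 235.1877 million.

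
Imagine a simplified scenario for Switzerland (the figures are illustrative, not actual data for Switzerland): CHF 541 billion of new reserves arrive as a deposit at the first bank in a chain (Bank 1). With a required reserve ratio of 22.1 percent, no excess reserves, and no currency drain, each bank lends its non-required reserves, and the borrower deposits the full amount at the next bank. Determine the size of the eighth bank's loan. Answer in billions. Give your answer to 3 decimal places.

Each bank lends a fraction (1 − rr) = 0.7790 of the deposit it receives, so Bank 8 receives 541·0.7790^7 and lends 541·0.7790^8 ≈ 73.3664 billion.

CHF 73.366 billion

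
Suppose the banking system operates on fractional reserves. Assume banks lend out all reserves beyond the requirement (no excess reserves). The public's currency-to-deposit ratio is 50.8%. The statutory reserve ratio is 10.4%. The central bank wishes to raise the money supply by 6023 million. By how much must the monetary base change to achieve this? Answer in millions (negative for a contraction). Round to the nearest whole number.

2444 million

The money multiplier is m = (1 + c) / (rr + c) = (1 + 0.508) / (0.104 + 0.508) ≈ 2.46405.
ΔMB = ΔM / m = (+6023) / 2.46405 ≈ 2444.3497 million.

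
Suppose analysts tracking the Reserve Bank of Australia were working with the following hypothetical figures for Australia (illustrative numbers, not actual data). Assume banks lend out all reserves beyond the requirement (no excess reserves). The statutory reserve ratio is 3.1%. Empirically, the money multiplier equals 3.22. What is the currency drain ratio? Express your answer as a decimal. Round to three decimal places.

Using m = 3.22. From m = (1 + c)/(c + rr + e), rearranging gives 1 + c = m·(c + rr + e), so c·(1 − m) = m·(rr + e) − 1.
Hence c = [m·(rr + e) − 1]/(1 − m) = [3.22 × (0.031 + 0) − 1] / (1 − 3.22) ≈ 0.405486.

0.405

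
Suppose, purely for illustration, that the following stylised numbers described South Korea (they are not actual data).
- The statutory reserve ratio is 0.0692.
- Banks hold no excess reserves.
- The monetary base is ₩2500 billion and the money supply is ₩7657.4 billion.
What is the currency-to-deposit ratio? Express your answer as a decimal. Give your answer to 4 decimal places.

Using m = M/MB = 7657.4/2500 = 3.062960. From m = (1 + c)/(c + rr + e), rearranging gives 1 + c = m·(c + rr + e), so c·(1 − m) = m·(rr + e) − 1.
Hence c = [m·(rr + e) − 1]/(1 − m) = [3.062960 × (0.0692 + 0) − 1] / (1 − 3.062960) ≈ 0.381996.

0.3820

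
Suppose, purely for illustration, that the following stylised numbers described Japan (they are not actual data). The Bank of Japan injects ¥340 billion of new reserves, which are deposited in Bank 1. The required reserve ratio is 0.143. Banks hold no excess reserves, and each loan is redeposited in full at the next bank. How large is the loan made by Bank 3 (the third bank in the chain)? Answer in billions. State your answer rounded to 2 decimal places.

¥214.00 billion

Each bank lends a fraction (1 − rr) = 0.8570 of the deposit it receives, so Bank 3 receives 340·0.8570^2 and lends 340·0.8570^3 ≈ 214.0037 billion.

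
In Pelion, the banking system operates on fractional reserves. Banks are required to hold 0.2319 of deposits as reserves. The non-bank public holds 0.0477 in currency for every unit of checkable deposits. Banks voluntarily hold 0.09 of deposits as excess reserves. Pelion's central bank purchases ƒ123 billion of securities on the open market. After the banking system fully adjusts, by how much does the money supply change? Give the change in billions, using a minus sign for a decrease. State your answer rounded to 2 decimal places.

ƒ348.67 billion

The money multiplier is m = (1 + c) / (rr + e + c) = (1 + 0.0477) / (0.2319 + 0.09 + 0.0477) ≈ 2.834686.
The purchase adds 123 billion of base, so ΔM = m × ΔMB = 2.834686 × (+123) ≈ 348.6664 billion.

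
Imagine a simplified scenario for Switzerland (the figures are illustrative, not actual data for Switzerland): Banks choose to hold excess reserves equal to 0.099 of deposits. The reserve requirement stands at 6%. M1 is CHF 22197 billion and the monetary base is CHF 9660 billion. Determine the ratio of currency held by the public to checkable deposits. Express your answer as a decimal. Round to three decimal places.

Using m = M/MB = 22197/9660 ≈ 2.297826. From m = (1 + c)/(c + rr + e), rearranging gives 1 + c = m·(c + rr + e), so c·(1 − m) = m·(rr + e) − 1.
Hence c = [m·(rr + e) − 1]/(1 − m) = [2.297826 × (0.06 + 0.099) − 1] / (1 − 2.297826) ≈ 0.489007.

0.489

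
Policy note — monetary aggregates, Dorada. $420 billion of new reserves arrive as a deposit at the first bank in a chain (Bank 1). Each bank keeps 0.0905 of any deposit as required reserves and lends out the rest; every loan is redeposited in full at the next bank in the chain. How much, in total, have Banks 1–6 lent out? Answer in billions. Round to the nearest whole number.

$1832 billion

Bank i lends (1 − rr)^i of the original deposit: Bank 1 lends 420·0.9095 = 381.9900, Bank 2 lends 420·0.9095² ≈ 347.4199, and so on.
Summing a geometric series: total = 420·[0.9095·(1 − 0.9095^6) / (1 − 0.9095)] ≈ 1831.8648 billion.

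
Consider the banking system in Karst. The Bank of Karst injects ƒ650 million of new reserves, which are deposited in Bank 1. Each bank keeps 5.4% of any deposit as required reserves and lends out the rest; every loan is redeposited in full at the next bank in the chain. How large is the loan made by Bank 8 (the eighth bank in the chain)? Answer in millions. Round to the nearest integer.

ƒ417 million

Each bank lends a fraction (1 − rr) = 0.9460 of the deposit it receives, so Bank 8 receives 650·0.9460^7 and lends 650·0.9460^8 ≈ 416.9101 million.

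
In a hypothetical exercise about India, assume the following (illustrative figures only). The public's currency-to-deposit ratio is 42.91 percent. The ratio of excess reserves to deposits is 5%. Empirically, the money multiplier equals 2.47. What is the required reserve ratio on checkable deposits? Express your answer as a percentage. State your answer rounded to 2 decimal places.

9.95%

Using m = 2.47. Since m = (1 + c)/(c + rr + e), the denominator satisfies c + rr + e = (1 + c)/m = (1 + 0.4291) / 2.47 ≈ 0.578583.
With c = 0.4291 and e = 0.05, the required reserve ratio on checkable deposits is 0.578583 − 0.4291 − 0.05 = 0.099483.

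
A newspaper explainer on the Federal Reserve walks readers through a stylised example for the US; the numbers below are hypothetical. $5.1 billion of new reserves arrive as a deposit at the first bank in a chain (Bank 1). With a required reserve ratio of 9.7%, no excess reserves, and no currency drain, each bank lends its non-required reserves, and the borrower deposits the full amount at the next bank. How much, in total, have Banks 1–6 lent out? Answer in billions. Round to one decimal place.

Bank i lends (1 − rr)^i of the original deposit: Bank 1 lends 5.1·0.9030 = 4.6053, Bank 2 lends 5.1·0.9030² ≈ 4.1586, and so on.
Summing a geometric series: total = 5.1·[0.9030·(1 − 0.9030^6) / (1 − 0.9030)] ≈ 21.7371 billion.

$21.7 billion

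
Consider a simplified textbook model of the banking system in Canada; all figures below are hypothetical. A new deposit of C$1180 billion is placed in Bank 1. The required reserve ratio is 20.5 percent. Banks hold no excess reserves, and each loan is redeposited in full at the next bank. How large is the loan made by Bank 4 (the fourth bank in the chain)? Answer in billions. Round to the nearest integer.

Each bank lends a fraction (1 − rr) = 0.7950 of the deposit it receives, so Bank 4 receives 1180·0.7950^3 and lends 1180·0.7950^4 ≈ 471.3576 billion.

C$471 billion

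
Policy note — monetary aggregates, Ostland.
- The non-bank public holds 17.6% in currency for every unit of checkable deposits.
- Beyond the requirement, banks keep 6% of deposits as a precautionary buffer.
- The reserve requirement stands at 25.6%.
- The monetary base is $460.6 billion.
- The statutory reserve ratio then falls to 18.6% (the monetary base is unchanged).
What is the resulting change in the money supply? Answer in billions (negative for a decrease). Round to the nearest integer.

$183 billion

Initially m₁ = (1 + 0.176) / (0.256 + 0.06 + 0.176) ≈ 2.3902, so M₁ = 2.3902 × 460.6 ≈ 1100.9261 billion.
After the change m₂ = (1 + 0.176) / (0.186 + 0.06 + 0.176) ≈ 2.7867, so M₂ = 2.7867 × 460.6 ≈ 1283.554 billion.
ΔM = M₂ − M₁ = 1283.554 − 1100.9261 = 182.6279 billion.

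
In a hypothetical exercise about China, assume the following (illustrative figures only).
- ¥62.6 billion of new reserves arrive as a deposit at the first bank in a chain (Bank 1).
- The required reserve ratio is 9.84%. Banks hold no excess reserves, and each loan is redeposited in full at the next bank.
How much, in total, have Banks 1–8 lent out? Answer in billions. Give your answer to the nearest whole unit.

¥323 billion

Bank i lends (1 − rr)^i of the original deposit: Bank 1 lends 62.6·0.9016 ≈ 56.4402, Bank 2 lends 62.6·0.9016² ≈ 50.8864, and so on.
Summing a geometric series: total = 62.6·[0.9016·(1 − 0.9016^8) / (1 − 0.9016)] ≈ 323.1385 billion.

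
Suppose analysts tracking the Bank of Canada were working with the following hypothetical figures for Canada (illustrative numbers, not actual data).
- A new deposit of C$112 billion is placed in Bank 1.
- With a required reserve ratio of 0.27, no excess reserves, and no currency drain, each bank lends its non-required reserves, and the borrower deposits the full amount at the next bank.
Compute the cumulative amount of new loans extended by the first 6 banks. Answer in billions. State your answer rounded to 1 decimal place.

Bank i lends (1 − rr)^i of the original deposit: Bank 1 lends 112·0.7300 = 81.7600, Bank 2 lends 112·0.7300² = 59.6848, and so on.
Summing a geometric series: total = 112·[0.7300·(1 − 0.7300^6) / (1 − 0.7300)] ≈ 256.9886 billion.

C$257.0 billion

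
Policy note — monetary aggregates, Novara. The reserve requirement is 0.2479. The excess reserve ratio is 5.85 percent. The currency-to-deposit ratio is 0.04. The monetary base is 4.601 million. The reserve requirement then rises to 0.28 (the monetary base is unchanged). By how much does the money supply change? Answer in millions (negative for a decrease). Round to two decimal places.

-1.17 million

Initially m₁ = (1 + 0.04) / (0.2479 + 0.0585 + 0.04) ≈ 3.0023, so M₁ = 3.0023 × 4.601 ≈ 13.8136 million.
After the change m₂ = (1 + 0.04) / (0.28 + 0.0585 + 0.04) ≈ 2.7477, so M₂ = 2.7477 × 4.601 ≈ 12.6422 million.
ΔM = M₂ − M₁ = 12.6422 − 13.8136 = -1.1714 million.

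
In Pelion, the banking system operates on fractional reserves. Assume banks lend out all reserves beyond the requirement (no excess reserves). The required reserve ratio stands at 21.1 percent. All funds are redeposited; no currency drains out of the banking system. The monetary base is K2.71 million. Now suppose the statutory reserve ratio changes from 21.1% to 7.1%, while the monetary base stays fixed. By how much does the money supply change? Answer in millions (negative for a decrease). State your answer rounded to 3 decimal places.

K25.325 million

Initially m₁ = 1 / (0.211) ≈ 4.73934, so M₁ = 4.73934 × 2.71 ≈ 12.8436 million.
After the change m₂ = 1 / (0.071) ≈ 14.08451, so M₂ = 14.08451 × 2.71 ≈ 38.169 million.
ΔM = M₂ − M₁ = 38.169 − 12.8436 = 25.3254 million.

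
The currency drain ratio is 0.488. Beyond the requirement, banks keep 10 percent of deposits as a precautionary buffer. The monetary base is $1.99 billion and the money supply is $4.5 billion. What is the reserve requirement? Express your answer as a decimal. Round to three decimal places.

0.070

Using m = M/MB = 4.5/1.99 ≈ 2.261307. Since m = (1 + c)/(c + rr + e), the denominator satisfies c + rr + e = (1 + c)/m = (1 + 0.488) / 2.261307 ≈ 0.658027.
With c = 0.488 and e = 0.1, the reserve requirement is 0.658027 − 0.488 − 0.1 = 0.070027.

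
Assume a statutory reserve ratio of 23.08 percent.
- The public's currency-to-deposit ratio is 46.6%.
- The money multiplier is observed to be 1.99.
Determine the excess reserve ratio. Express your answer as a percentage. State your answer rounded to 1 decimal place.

Using m = 1.99. Since m = (1 + c)/(c + rr + e), the denominator satisfies c + rr + e = (1 + c)/m = (1 + 0.466) / 1.99 ≈ 0.736683.
With c = 0.466 and rr = 0.2308, the excess reserve ratio is 0.736683 − 0.466 − 0.2308 = 0.039883.

4.0%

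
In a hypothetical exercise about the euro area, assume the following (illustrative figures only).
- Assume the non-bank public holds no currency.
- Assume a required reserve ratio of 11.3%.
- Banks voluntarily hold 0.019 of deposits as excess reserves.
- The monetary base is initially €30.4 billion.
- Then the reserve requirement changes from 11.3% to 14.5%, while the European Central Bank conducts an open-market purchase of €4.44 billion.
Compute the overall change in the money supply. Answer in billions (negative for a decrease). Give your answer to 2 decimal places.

Before: m₁ = 1 / (0.113 + 0.019) ≈ 7.57576, MB₁ = 30.4, so M₁ = 7.57576 × 30.4 ≈ 230.3031 billion.
After: m₂ = 1 / (0.145 + 0.019) ≈ 6.09756, MB₂ = 30.4 + 4.44 = 34.84, so M₂ = 6.09756 × 34.84 ≈ 212.439 billion.
ΔM = M₂ − M₁ = 212.439 − 230.3031 = -17.8641 billion.

-17.86 billion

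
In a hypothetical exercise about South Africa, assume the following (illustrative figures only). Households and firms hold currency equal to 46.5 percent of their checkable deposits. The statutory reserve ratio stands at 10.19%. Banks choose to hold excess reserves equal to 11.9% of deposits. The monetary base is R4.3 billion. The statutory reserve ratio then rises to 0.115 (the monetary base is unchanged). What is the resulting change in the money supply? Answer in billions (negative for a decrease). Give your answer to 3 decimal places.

Initially m₁ = (1 + 0.465) / (0.1019 + 0.119 + 0.465) ≈ 2.13588, so M₁ = 2.13588 × 4.3 ≈ 9.1843 billion.
After the change m₂ = (1 + 0.465) / (0.115 + 0.119 + 0.465) ≈ 2.09585, so M₂ = 2.09585 × 4.3 ≈ 9.0122 billion.
ΔM = M₂ − M₁ = 9.0122 − 9.1843 = -0.1721 billion.

-0.172 billion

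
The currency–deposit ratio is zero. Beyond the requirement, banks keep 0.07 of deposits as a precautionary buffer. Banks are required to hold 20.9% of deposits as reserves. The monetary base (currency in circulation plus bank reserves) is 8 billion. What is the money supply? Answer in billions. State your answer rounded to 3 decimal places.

28.674 billion

The money multiplier is m = 1 / (rr + e) = 1 / (0.209 + 0.07) ≈ 3.58423.
So M = m × MB = 3.58423 × 8 ≈ 28.6738 billion.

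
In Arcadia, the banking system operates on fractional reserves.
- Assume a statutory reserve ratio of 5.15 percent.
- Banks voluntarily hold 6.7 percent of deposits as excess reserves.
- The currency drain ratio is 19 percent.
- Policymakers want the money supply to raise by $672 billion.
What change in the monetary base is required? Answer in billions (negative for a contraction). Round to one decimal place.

$174.2 billion

The money multiplier is m = (1 + c) / (rr + e + c) = (1 + 0.19) / (0.0515 + 0.067 + 0.19) ≈ 3.85737.
ΔMB = ΔM / m = (+672) / 3.85737 ≈ 174.212 billion.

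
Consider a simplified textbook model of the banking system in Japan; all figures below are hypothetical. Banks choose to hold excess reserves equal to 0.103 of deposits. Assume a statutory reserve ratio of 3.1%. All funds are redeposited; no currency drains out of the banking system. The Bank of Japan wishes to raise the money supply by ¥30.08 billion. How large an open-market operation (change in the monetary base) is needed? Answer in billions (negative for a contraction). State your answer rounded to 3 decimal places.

The money multiplier is m = 1 / (rr + e) = 1 / (0.031 + 0.103) ≈ 7.462687.
ΔMB = ΔM / m = (+30.08) / 7.462687 ≈ 4.0307 billion.

¥4.031 billion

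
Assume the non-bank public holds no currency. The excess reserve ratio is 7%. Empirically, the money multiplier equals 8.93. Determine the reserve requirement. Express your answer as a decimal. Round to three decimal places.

Using m = 8.93. Since m = (1 + c)/(c + rr + e), the denominator satisfies c + rr + e = (1 + c)/m = (1 + 0) / 8.93 ≈ 0.111982.
With c = 0 and e = 0.07, the reserve requirement is 0.111982 − 0 − 0.07 = 0.041982.

0.042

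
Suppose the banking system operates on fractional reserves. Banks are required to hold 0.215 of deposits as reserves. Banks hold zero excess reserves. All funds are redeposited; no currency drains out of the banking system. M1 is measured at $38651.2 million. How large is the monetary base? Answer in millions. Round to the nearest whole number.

With no currency drain and no excess reserves, the money multiplier is m = 1/rr = 1/0.215 ≈ 4.651163.
The monetary base is MB = M / m = 38651.2 / 4.651163 ≈ 8310.0076 million.

$8310 million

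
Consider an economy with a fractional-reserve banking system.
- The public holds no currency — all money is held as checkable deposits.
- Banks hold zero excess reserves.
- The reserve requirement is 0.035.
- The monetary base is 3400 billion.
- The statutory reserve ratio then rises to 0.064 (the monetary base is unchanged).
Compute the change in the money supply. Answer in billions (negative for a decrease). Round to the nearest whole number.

Initially m₁ = 1 / (0.035) ≈ 28.57143, so M₁ = 28.57143 × 3400 = 97142.862 billion.
After the change m₂ = 1 / (0.064) = 15.62500, so M₂ = 15.62500 × 3400 = 53125 billion.
ΔM = M₂ − M₁ = 53125 − 97142.862 = -44017.862 billion.

-44018 billion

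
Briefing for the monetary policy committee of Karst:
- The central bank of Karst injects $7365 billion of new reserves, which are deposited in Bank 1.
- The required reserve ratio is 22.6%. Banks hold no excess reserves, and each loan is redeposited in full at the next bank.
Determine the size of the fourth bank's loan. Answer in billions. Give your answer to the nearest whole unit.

$2643 billion

Each bank lends a fraction (1 − rr) = 0.7740 of the deposit it receives, so Bank 4 receives 7365·0.7740^3 and lends 7365·0.7740^4 ≈ 2643.2400 billion.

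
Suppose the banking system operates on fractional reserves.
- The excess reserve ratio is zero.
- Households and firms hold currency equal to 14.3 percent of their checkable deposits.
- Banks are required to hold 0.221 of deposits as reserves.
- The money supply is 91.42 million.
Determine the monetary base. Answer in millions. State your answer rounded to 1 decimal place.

29.1 million

The money multiplier is m = (1 + c) / (rr + c) = (1 + 0.143) / (0.221 + 0.143) ≈ 3.1401.
MB = M / m = 91.42 / 3.1401 ≈ 29.1137 million.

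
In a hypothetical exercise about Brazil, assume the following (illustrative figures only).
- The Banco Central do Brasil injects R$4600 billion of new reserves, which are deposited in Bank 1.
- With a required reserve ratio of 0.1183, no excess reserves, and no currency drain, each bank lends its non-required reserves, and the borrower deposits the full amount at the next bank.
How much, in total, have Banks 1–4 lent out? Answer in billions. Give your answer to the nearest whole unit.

Bank i lends (1 − rr)^i of the original deposit: Bank 1 lends 4600·0.8817 = 4055.8200, Bank 2 lends 4600·0.8817² ≈ 3576.0165, and so on.
Summing a geometric series: total = 4600·[0.8817·(1 − 0.8817^4) / (1 − 0.8817)] ≈ 13564.7872 billion.

R$13565 billion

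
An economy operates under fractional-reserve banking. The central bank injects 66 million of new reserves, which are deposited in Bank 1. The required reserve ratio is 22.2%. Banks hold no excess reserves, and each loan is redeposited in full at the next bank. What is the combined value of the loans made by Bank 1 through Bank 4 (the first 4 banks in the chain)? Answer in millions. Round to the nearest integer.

147 million

Bank i lends (1 − rr)^i of the original deposit: Bank 1 lends 66·0.7780 = 51.3480, Bank 2 lends 66·0.7780² ≈ 39.9487, and so on.
Summing a geometric series: total = 66·[0.7780·(1 − 0.7780^4) / (1 − 0.7780)] ≈ 146.5572 million.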